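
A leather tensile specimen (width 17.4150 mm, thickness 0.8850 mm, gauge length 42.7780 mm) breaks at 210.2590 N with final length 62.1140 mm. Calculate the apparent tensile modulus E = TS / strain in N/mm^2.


TS = F / (w * t) = 210.2590 / (17.4150 * 0.8850) = 13.6423 N/mm^2
strain = (Lf - L0) / L0 = (62.1140 - 42.7780) / 42.7780 = 0.4520
E = TS / strain = 13.6423 / 0.4520 = 30.1816 N/mm^2


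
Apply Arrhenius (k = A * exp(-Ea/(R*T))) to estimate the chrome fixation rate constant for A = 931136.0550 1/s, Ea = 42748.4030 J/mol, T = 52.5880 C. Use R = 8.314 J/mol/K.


T_K = T_C + 273.15 = 52.5880 + 273.15 = 325.7380 K
exponent = -Ea / (R * T_K) = -42748.4030 / (8.314 * 325.7380) = -15.7849
k = A * exp(exponent) = 931136.0550 * exp(-15.7849) = 0.1299 1/s


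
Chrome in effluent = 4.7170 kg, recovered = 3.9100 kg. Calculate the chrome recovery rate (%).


Formula: Recovery = recovered / input * 100
Substituting: Recovery = 3.9100 / 4.7170 * 100
Result: 82.8917 %


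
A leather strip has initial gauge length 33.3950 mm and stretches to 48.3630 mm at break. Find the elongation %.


Formula: Elongation = (Lf - L0) / L0 * 100
Substituting: Elongation = (48.3630 - 33.3950) / 33.3950 * 100
Result: 44.8211 %


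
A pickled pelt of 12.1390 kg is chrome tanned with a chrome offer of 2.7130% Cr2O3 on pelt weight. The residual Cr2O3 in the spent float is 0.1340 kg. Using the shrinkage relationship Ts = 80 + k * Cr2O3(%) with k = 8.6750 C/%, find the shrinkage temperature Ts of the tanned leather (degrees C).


Offered = pelt * offer_pct / 100 = 12.1390 * 2.7130 / 100 = 0.3293 kg
Uptake = offered - residual = 0.3293 - 0.1340 = 0.1953 kg
Cr2O3% on pelt = uptake / pelt * 100 = 0.1953 / 12.1390 * 100 = 1.6091 %
Ts = 80 + k * Cr2O3% = 80 + 8.6750 * 1.6091 = 93.9591 C


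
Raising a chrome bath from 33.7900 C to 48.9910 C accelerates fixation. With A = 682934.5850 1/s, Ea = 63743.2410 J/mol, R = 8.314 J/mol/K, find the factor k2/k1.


T1 = 33.7900 + 273.15 = 306.9400 K; T2 = 48.9910 + 273.15 = 322.1410 K
k1 = A * exp(-Ea/(R*T1)) = 682934.5850 * exp(-63743.2410/(8.314*306.9400)) = 9.6883e-06 1/s
k2 = A * exp(-Ea/(R*T2)) = 682934.5850 * exp(-63743.2410/(8.314*322.1410)) = 3.1488e-05 1/s
k2/k1 = 3.1488e-05 / 9.6883e-06 = 3.2501


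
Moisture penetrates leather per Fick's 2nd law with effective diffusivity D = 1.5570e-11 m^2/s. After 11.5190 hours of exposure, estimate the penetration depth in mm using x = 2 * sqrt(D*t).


t = 11.5190 hr * 3600 = 41468.4000 s
D * t = 1.5570e-11 * 41468.4000 = 6.4566e-07
x = 2 * sqrt(D*t) = 2 * sqrt(6.4566e-07) = 0.00160706 m = 1.6071 mm


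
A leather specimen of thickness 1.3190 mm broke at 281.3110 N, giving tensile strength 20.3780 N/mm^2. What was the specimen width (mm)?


Formula: w = F / (TS * t)
Substituting: w = 281.3110 / (20.3780 * 1.3190)
Result: 10.4660 mm


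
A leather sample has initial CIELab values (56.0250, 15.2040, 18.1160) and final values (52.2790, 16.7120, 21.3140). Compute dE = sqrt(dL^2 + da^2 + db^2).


dL = -3.7460, da = 1.5080, db = 3.1980
dE = sqrt((-3.7460)^2 + 1.5080^2 + 3.1980^2) = 5.1511


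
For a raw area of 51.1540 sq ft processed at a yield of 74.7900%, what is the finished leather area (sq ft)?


Formula: finished = raw * yield / 100
Substituting: finished = 51.1540 * 74.7900 / 100
Result: 38.2581 sq ft


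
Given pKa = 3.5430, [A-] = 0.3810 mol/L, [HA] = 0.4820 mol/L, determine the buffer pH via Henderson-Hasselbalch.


ratio = [A-] / [HA] = 0.3810 / 0.4820 = 0.7905
log10(ratio) = -0.1021
pH = pKa + log10(ratio) = 3.5430 - 0.1021 = 3.4409


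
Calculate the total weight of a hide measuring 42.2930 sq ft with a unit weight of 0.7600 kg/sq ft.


Formula: Weight = area * weight_per_sqft
Substituting: Weight = 42.2930 * 0.7600
Result: 32.1427 kg


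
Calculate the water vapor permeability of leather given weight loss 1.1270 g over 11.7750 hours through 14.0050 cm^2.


Formula: WVP = loss / (area * time)
Substituting: WVP = 1.1270 / (14.0050 * 11.7750)
Result: 0.00683408 g/(cm^2*hr)


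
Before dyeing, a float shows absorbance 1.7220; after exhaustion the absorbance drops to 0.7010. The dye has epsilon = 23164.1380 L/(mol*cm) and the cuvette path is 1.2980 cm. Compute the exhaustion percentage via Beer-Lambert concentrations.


c_initial = A_i / (epsilon * l) = 1.7220 / (23164.1380 * 1.2980) = 5.7272e-05 mol/L
c_final = A_f / (epsilon * l) = 0.7010 / (23164.1380 * 1.2980) = 2.3315e-05 mol/L
Exhaustion = (c_initial - c_final) / c_initial * 100 = (5.7272e-05 - 2.3315e-05) / 5.7272e-05 * 100 = 59.2915 %


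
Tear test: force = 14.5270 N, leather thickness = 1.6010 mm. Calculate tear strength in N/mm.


Formula: Tear strength = force / thickness
Substituting: Tear strength = 14.5270 / 1.6010
Result: 9.0737 N/mm


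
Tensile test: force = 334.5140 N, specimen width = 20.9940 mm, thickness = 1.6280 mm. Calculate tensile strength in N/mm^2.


Formula: TS = force / (width * thickness)
Substituting: TS = 334.5140 / (20.9940 * 1.6280)
Result: 9.7873 N/mm^2


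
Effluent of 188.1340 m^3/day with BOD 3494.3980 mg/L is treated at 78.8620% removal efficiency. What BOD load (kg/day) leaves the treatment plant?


Load_in = volume * conc / 1000 = 188.1340 * 3494.3980 / 1000 = 657.4151 kg/day
Removed = Load_in * eff / 100 = 657.4151 * 78.8620 / 100 = 518.4507 kg/day
Load_out = Load_in - Removed = 657.4151 - 518.4507 = 138.9644 kg/day


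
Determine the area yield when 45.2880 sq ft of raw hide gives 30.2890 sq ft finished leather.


Formula: Yield = finished / raw * 100
Substituting: Yield = 30.2890 / 45.2880 * 100
Result: 66.8809 %


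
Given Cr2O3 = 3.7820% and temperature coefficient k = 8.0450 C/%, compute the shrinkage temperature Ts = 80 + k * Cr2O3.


Formula: Ts = 80 + k * Cr2O3
Substituting: Ts = 80 + 8.0450 * 3.7820
Result: 110.4262 C


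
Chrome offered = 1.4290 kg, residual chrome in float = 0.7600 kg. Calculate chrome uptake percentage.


Formula: Uptake = (offered - residual) / offered * 100
Substituting: Uptake = (1.4290 - 0.7600) / 1.4290 * 100
Result: 46.8160 %


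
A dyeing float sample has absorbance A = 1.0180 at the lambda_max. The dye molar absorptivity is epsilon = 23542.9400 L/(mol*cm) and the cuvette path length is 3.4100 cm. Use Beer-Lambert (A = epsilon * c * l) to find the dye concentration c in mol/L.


Formula: c = A / (epsilon * l)
Substituting: c = 1.0180 / (23542.9400 * 3.4100)
Result: 1.2680e-05 mol/L


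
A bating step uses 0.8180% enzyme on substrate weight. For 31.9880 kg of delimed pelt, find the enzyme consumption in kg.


Formula: Enzyme = substrate * pct / 100
Substituting: Enzyme = 31.9880 * 0.8180 / 100
Result: 0.2617 kg


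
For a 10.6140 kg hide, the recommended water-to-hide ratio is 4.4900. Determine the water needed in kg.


Formula: Water = hide_weight * ratio
Substituting: Water = 10.6140 * 4.4900
Result: 47.6569 kg


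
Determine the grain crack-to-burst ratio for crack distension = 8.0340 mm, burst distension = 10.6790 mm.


Formula: Ratio = crack / burst
Substituting: Ratio = 8.0340 / 10.6790
Result: 0.7523


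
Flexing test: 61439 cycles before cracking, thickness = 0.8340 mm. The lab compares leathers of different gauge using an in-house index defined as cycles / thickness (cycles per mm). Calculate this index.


Formula: Index = cycles / thickness
Substituting: Index = 61439 / 0.8340
Result: 73667.8657 cycles/mm


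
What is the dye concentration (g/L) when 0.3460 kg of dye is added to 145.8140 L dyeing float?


Formula: Conc = dye_mass(kg) / volume(L) * 1000
Substituting: Conc = 0.3460 / 145.8140 * 1000
Result: 2.3729 g/L


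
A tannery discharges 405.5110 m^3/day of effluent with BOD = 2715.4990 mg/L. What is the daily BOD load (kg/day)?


Formula: BOD_load = volume * conc / 1000
Substituting: BOD_load = 405.5110 * 2715.4990 / 1000
Result: 1101.1647 kg/day


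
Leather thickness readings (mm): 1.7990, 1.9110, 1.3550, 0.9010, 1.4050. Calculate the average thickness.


Formula: Average = sum / n
Substituting: Average = 7.3710 / 5
Result: 1.4742 mm


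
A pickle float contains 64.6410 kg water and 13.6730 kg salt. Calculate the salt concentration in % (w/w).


Formula: Conc = salt / (water + salt) * 100
Substituting: Conc = 13.6730 / (64.6410 + 13.6730) * 100
Result: 17.4592 %


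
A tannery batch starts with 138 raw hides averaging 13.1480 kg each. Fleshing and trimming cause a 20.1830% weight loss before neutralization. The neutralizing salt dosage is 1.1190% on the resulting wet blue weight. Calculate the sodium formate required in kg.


Total_raw = N * avg_wt = 138 * 13.1480 = 1814.4240 kg
Substrate = Total_raw * (1 - loss/100) = 1814.4240 * (1 - 20.1830/100) = 1448.2188 kg
Neutralizer = Substrate * pct / 100 = 1448.2188 * 1.1190 / 100 = 16.2056 kg


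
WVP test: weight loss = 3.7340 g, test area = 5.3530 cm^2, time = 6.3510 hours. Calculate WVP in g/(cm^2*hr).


Formula: WVP = loss / (area * time)
Substituting: WVP = 3.7340 / (5.3530 * 6.3510)
Result: 0.1098 g/(cm^2*hr)


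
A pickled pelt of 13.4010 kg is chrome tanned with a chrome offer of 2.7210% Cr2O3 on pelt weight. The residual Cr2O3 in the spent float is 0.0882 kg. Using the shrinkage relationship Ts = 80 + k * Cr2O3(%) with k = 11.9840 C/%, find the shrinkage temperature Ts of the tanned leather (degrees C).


Offered = pelt * offer_pct / 100 = 13.4010 * 2.7210 / 100 = 0.3646 kg
Uptake = offered - residual = 0.3646 - 0.0882 = 0.2764 kg
Cr2O3% on pelt = uptake / pelt * 100 = 0.2764 / 13.4010 * 100 = 2.0628 %
Ts = 80 + k * Cr2O3% = 80 + 11.9840 * 2.0628 = 104.7211 C


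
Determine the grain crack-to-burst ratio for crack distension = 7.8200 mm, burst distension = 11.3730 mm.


Formula: Ratio = crack / burst
Substituting: Ratio = 7.8200 / 11.3730
Result: 0.6876


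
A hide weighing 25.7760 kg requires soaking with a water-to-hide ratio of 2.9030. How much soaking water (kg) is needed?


Formula: Water = hide_weight * ratio
Substituting: Water = 25.7760 * 2.9030
Result: 74.8277 kg


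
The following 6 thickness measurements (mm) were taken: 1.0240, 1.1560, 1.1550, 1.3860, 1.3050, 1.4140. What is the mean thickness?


Formula: Average = sum / n
Substituting: Average = 7.4400 / 6
Result: 1.2400 mm


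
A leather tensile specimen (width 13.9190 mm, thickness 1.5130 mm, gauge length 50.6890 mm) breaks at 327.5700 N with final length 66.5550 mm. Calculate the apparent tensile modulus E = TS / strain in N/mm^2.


TS = F / (w * t) = 327.5700 / (13.9190 * 1.5130) = 15.5545 N/mm^2
strain = (Lf - L0) / L0 = (66.5550 - 50.6890) / 50.6890 = 0.3130
E = TS / strain = 15.5545 / 0.3130 = 49.6939 N/mm^2


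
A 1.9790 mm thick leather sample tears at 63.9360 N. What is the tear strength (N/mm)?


Formula: Tear strength = force / thickness
Substituting: Tear strength = 63.9360 / 1.9790
Result: 32.3072 N/mm


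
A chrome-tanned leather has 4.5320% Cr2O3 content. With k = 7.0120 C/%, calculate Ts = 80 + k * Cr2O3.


Formula: Ts = 80 + k * Cr2O3
Substituting: Ts = 80 + 7.0120 * 4.5320
Result: 111.7784 C


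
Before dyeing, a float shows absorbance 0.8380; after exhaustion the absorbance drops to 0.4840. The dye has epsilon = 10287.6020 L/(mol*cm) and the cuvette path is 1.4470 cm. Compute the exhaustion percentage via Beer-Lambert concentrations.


c_initial = A_i / (epsilon * l) = 0.8380 / (10287.6020 * 1.4470) = 5.6294e-05 mol/L
c_final = A_f / (epsilon * l) = 0.4840 / (10287.6020 * 1.4470) = 3.2513e-05 mol/L
Exhaustion = (c_initial - c_final) / c_initial * 100 = (5.6294e-05 - 3.2513e-05) / 5.6294e-05 * 100 = 42.2434 %


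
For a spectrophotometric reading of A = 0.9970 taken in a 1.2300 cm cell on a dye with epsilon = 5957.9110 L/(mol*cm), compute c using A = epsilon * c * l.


Formula: c = A / (epsilon * l)
Substituting: c = 0.9970 / (5957.9110 * 1.2300)
Result: 1.3605e-04 mol/L


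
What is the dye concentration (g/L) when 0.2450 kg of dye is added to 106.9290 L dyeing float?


Formula: Conc = dye_mass(kg) / volume(L) * 1000
Substituting: Conc = 0.2450 / 106.9290 * 1000
Result: 2.2912 g/L


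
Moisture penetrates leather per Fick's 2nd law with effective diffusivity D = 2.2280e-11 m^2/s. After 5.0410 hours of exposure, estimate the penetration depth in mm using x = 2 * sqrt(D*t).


t = 5.0410 hr * 3600 = 18147.6000 s
D * t = 2.2280e-11 * 18147.6000 = 4.0433e-07
x = 2 * sqrt(D*t) = 2 * sqrt(4.0433e-07) = 0.00127174 m = 1.2717 mm


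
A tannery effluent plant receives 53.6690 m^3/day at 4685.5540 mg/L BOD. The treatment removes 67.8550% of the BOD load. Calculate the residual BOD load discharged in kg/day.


Load_in = volume * conc / 1000 = 53.6690 * 4685.5540 / 1000 = 251.4690 kg/day
Removed = Load_in * eff / 100 = 251.4690 * 67.8550 / 100 = 170.6343 kg/day
Load_out = Load_in - Removed = 251.4690 - 170.6343 = 80.8347 kg/day


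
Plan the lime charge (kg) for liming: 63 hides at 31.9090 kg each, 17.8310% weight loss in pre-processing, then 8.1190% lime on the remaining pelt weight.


Total_raw = N * avg_wt = 63 * 31.9090 = 2010.2670 kg
Substrate = Total_raw * (1 - loss/100) = 2010.2670 * (1 - 17.8310/100) = 1651.8163 kg
Lime = Substrate * pct / 100 = 1651.8163 * 8.1190 / 100 = 134.1110 kg


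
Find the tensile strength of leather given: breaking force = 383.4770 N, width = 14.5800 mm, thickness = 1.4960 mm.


Formula: TS = force / (width * thickness)
Substituting: TS = 383.4770 / (14.5800 * 1.4960)
Result: 17.5813 N/mm^2


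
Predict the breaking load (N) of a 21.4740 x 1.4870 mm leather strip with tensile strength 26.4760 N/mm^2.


Formula: F = TS * w * t
Substituting: F = 26.4760 * 21.4740 * 1.4870
Result: 845.4273 N


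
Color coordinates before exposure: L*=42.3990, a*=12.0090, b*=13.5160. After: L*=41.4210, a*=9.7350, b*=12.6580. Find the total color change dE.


dL = -0.9780, da = -2.2740, db = -0.8580
dE = sqrt((-0.9780)^2 + (-2.2740)^2 + (-0.8580)^2) = 2.6199


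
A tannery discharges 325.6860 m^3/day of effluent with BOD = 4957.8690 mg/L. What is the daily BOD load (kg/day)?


Formula: BOD_load = volume * conc / 1000
Substituting: BOD_load = 325.6860 * 4957.8690 / 1000
Result: 1614.7085 kg/day


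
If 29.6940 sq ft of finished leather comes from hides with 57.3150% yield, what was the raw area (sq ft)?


Formula: raw = finished * 100 / yield
Substituting: raw = 29.6940 * 100 / 57.3150
Result: 51.8084 sq ft


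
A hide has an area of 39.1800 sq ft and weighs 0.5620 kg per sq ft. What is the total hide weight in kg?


Formula: Weight = area * weight_per_sqft
Substituting: Weight = 39.1800 * 0.5620
Result: 22.0192 kg


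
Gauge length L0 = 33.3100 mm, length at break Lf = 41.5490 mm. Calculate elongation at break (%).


Formula: Elongation = (Lf - L0) / L0 * 100
Substituting: Elongation = (41.5490 - 33.3100) / 33.3100 * 100
Result: 24.7343 %


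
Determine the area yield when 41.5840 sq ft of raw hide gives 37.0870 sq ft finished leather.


Formula: Yield = finished / raw * 100
Substituting: Yield = 37.0870 / 41.5840 * 100
Result: 89.1857 %


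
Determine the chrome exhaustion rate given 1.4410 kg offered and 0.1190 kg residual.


Formula: Uptake = (offered - residual) / offered * 100
Substituting: Uptake = (1.4410 - 0.1190) / 1.4410 * 100
Result: 91.7418 %


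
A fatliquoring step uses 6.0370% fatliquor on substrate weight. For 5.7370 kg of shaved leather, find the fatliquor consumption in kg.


Formula: Fat = substrate * pct / 100
Substituting: Fat = 5.7370 * 6.0370 / 100
Result: 0.3463 kg


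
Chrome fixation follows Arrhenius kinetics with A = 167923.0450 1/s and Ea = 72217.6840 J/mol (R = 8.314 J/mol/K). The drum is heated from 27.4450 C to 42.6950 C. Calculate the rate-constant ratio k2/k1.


T1 = 27.4450 + 273.15 = 300.5950 K; T2 = 42.6950 + 273.15 = 315.8450 K
k1 = A * exp(-Ea/(R*T1)) = 167923.0450 * exp(-72217.6840/(8.314*300.5950)) = 4.7351e-08 1/s
k2 = A * exp(-Ea/(R*T2)) = 167923.0450 * exp(-72217.6840/(8.314*315.8450)) = 1.9111e-07 1/s
k2/k1 = 1.9111e-07 / 4.7351e-08 = 4.0359


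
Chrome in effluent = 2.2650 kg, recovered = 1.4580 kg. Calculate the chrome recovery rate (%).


Formula: Recovery = recovered / input * 100
Substituting: Recovery = 1.4580 / 2.2650 * 100
Result: 64.3709 %


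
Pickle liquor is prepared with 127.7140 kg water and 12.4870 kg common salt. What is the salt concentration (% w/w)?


Formula: Conc = salt / (water + salt) * 100
Substituting: Conc = 12.4870 / (127.7140 + 12.4870) * 100
Result: 8.9065 %


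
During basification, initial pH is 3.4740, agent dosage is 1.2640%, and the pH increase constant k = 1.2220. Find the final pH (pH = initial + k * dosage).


Formula: pH_final = pH_initial + k * base_pct
Substituting: pH_final = 3.4740 + 1.2220 * 1.2640
Result: 5.0186


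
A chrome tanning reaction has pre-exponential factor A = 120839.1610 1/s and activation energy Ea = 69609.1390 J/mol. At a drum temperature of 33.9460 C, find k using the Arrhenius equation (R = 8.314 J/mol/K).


T_K = T_C + 273.15 = 33.9460 + 273.15 = 307.0960 K
exponent = -Ea / (R * T_K) = -69609.1390 / (8.314 * 307.0960) = -27.2635
k = A * exp(exponent) = 120839.1610 * exp(-27.2635) = 1.7450e-07 1/s


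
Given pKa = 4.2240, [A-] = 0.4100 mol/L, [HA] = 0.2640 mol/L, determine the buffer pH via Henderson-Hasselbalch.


ratio = [A-] / [HA] = 0.4100 / 0.2640 = 1.5530
log10(ratio) = 0.1912
pH = pKa + log10(ratio) = 4.2240 + 0.1912 = 4.4152


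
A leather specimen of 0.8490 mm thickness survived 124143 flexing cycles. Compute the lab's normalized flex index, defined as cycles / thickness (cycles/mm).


Formula: Index = cycles / thickness
Substituting: Index = 124143 / 0.8490
Result: 146222.6148 cycles/mm


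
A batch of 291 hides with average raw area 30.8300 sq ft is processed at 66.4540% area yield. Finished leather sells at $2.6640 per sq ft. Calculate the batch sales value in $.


Raw_total = N * avg_area = 291 * 30.8300 = 8971.5300 sq ft
Finished = Raw_total * yield / 100 = 8971.5300 * 66.4540 / 100 = 5961.9405 sq ft
Value = Finished * price = 5961.9405 * 2.6640 = 15882.6096 $


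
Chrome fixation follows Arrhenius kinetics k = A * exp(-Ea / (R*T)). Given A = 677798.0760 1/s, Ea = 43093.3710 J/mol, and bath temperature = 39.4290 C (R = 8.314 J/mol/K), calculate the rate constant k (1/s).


T_K = T_C + 273.15 = 39.4290 + 273.15 = 312.5790 K
exponent = -Ea / (R * T_K) = -43093.3710 / (8.314 * 312.5790) = -16.5821
k = A * exp(exponent) = 677798.0760 * exp(-16.5821) = 0.0426155 1/s


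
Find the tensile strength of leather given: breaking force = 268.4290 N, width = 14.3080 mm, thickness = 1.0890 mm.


Formula: TS = force / (width * thickness)
Substituting: TS = 268.4290 / (14.3080 * 1.0890)
Result: 17.2275 N/mm^2


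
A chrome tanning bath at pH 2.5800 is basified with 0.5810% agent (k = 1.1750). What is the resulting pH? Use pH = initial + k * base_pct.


Formula: pH_final = pH_initial + k * base_pct
Substituting: pH_final = 2.5800 + 1.1750 * 0.5810
Result: 3.2627


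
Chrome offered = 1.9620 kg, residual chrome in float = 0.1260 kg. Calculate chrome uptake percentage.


Formula: Uptake = (offered - residual) / offered * 100
Substituting: Uptake = (1.9620 - 0.1260) / 1.9620 * 100
Result: 93.5780 %


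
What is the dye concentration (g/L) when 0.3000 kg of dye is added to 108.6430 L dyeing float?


Formula: Conc = dye_mass(kg) / volume(L) * 1000
Substituting: Conc = 0.3000 / 108.6430 * 1000
Result: 2.7613 g/L


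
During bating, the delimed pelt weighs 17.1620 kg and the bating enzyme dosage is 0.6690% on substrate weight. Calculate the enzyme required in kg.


Formula: Enzyme = substrate * pct / 100
Substituting: Enzyme = 17.1620 * 0.6690 / 100
Result: 0.1148 kg


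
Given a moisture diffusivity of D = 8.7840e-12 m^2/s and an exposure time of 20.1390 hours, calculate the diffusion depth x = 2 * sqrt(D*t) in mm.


t = 20.1390 hr * 3600 = 72500.4000 s
D * t = 8.7840e-12 * 72500.4000 = 6.3684e-07
x = 2 * sqrt(D*t) = 2 * sqrt(6.3684e-07) = 0.00159605 m = 1.5960 mm


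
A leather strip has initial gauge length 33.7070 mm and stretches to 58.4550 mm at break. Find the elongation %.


Formula: Elongation = (Lf - L0) / L0 * 100
Substituting: Elongation = (58.4550 - 33.7070) / 33.7070 * 100
Result: 73.4210 %


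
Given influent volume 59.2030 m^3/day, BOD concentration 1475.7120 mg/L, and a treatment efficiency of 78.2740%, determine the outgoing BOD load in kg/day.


Load_in = volume * conc / 1000 = 59.2030 * 1475.7120 / 1000 = 87.3666 kg/day
Removed = Load_in * eff / 100 = 87.3666 * 78.2740 / 100 = 68.3853 kg/day
Load_out = Load_in - Removed = 87.3666 - 68.3853 = 18.9813 kg/day


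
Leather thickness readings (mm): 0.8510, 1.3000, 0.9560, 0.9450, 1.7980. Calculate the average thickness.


Formula: Average = sum / n
Substituting: Average = 5.8500 / 5
Result: 1.1700 mm


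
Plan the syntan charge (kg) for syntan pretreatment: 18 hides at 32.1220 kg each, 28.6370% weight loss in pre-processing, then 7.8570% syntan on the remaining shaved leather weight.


Total_raw = N * avg_wt = 18 * 32.1220 = 578.1960 kg
Substrate = Total_raw * (1 - loss/100) = 578.1960 * (1 - 28.6370/100) = 412.6180 kg
Syntan = Substrate * pct / 100 = 412.6180 * 7.8570 / 100 = 32.4194 kg


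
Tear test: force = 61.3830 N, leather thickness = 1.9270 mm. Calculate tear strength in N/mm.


Formula: Tear strength = force / thickness
Substituting: Tear strength = 61.3830 / 1.9270
Result: 31.8542 N/mm


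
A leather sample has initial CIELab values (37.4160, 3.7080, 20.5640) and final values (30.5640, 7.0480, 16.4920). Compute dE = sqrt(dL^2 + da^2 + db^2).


dL = -6.8520, da = 3.3400, db = -4.0720
dE = sqrt((-6.8520)^2 + 3.3400^2 + (-4.0720)^2) = 8.6421


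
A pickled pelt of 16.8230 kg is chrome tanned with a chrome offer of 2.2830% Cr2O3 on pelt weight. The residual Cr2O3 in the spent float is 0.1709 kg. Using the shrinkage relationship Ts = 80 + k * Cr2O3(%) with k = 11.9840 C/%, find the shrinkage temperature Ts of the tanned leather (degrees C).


Offered = pelt * offer_pct / 100 = 16.8230 * 2.2830 / 100 = 0.3841 kg
Uptake = offered - residual = 0.3841 - 0.1709 = 0.2132 kg
Cr2O3% on pelt = uptake / pelt * 100 = 0.2132 / 16.8230 * 100 = 1.2671 %
Ts = 80 + k * Cr2O3% = 80 + 11.9840 * 1.2671 = 95.1853 C


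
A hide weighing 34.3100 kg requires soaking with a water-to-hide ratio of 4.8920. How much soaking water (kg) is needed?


Formula: Water = hide_weight * ratio
Substituting: Water = 34.3100 * 4.8920
Result: 167.8445 kg


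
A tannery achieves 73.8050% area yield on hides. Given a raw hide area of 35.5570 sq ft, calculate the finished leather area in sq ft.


Formula: finished = raw * yield / 100
Substituting: finished = 35.5570 * 73.8050 / 100
Result: 26.2428 sq ft


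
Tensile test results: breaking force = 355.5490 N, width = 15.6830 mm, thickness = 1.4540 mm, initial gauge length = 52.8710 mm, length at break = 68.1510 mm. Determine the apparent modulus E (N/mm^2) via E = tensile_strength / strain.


TS = F / (w * t) = 355.5490 / (15.6830 * 1.4540) = 15.5921 N/mm^2
strain = (Lf - L0) / L0 = (68.1510 - 52.8710) / 52.8710 = 0.2890
E = TS / strain = 15.5921 / 0.2890 = 53.9511 N/mm^2


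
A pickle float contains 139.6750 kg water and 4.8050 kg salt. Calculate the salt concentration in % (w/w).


Formula: Conc = salt / (water + salt) * 100
Substituting: Conc = 4.8050 / (139.6750 + 4.8050) * 100
Result: 3.3257 %


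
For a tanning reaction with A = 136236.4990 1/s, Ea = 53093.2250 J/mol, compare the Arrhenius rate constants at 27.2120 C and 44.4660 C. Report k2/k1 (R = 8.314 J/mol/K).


T1 = 27.2120 + 273.15 = 300.3620 K; T2 = 44.4660 + 273.15 = 317.6160 K
k1 = A * exp(-Ea/(R*T1)) = 136236.4990 * exp(-53093.2250/(8.314*300.3620)) = 7.9570e-05 1/s
k2 = A * exp(-Ea/(R*T2)) = 136236.4990 * exp(-53093.2250/(8.314*317.6160)) = 2.5255e-04 1/s
k2/k1 = 2.5255e-04 / 7.9570e-05 = 3.1739


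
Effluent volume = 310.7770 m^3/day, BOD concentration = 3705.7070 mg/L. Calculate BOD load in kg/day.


Formula: BOD_load = volume * conc / 1000
Substituting: BOD_load = 310.7770 * 3705.7070 / 1000
Result: 1151.6485 kg/day


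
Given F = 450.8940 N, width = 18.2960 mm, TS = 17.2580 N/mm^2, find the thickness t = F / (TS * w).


Formula: t = F / (TS * w)
Substituting: t = 450.8940 / (17.2580 * 18.2960)
Result: 1.4280 mm


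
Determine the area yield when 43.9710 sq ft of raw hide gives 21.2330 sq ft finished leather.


Formula: Yield = finished / raw * 100
Substituting: Yield = 21.2330 / 43.9710 * 100
Result: 48.2886 %


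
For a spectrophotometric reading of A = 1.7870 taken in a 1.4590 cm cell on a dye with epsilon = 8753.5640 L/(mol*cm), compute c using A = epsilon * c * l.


Formula: c = A / (epsilon * l)
Substituting: c = 1.7870 / (8753.5640 * 1.4590)
Result: 1.3992e-04 mol/L


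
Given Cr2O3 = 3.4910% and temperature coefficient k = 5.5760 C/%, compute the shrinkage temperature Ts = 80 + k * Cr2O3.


Formula: Ts = 80 + k * Cr2O3
Substituting: Ts = 80 + 5.5760 * 3.4910
Result: 99.4658 C


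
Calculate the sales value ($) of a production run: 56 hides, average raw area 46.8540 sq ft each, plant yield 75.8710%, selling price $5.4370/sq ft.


Raw_total = N * avg_area = 56 * 46.8540 = 2623.8240 sq ft
Finished = Raw_total * yield / 100 = 2623.8240 * 75.8710 / 100 = 1990.7215 sq ft
Value = Finished * price = 1990.7215 * 5.4370 = 10823.5528 $


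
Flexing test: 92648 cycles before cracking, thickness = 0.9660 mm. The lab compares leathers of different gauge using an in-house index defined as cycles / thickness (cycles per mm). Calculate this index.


Formula: Index = cycles / thickness
Substituting: Index = 92648 / 0.9660
Result: 95908.9027 cycles/mm


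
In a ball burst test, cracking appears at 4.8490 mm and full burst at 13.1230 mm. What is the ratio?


Formula: Ratio = crack / burst
Substituting: Ratio = 4.8490 / 13.1230
Result: 0.3695


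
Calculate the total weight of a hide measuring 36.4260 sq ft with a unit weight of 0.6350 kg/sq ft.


Formula: Weight = area * weight_per_sqft
Substituting: Weight = 36.4260 * 0.6350
Result: 23.1305 kg


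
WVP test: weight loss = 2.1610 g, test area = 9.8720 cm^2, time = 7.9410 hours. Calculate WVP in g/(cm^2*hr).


Formula: WVP = loss / (area * time)
Substituting: WVP = 2.1610 / (9.8720 * 7.9410)
Result: 0.027566 g/(cm^2*hr)


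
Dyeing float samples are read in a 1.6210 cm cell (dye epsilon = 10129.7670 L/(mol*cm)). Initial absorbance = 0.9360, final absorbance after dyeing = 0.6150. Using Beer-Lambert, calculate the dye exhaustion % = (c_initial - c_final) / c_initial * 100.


c_initial = A_i / (epsilon * l) = 0.9360 / (10129.7670 * 1.6210) = 5.7002e-05 mol/L
c_final = A_f / (epsilon * l) = 0.6150 / (10129.7670 * 1.6210) = 3.7454e-05 mol/L
Exhaustion = (c_initial - c_final) / c_initial * 100 = (5.7002e-05 - 3.7454e-05) / 5.7002e-05 * 100 = 34.2949 %


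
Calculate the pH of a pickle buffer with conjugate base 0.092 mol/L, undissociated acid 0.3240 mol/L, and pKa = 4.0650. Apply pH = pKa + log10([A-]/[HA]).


ratio = [A-] / [HA] = 0.092 / 0.3240 = 0.2840
log10(ratio) = -0.5468
pH = pKa + log10(ratio) = 4.0650 - 0.5468 = 3.5182


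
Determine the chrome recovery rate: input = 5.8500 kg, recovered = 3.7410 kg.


Formula: Recovery = recovered / input * 100
Substituting: Recovery = 3.7410 / 5.8500 * 100
Result: 63.9487 %


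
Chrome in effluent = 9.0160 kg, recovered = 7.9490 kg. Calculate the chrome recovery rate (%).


Formula: Recovery = recovered / input * 100
Substituting: Recovery = 7.9490 / 9.0160 * 100
Result: 88.1655 %


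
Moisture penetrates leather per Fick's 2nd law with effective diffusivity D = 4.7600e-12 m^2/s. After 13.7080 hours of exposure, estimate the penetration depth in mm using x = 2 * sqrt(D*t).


t = 13.7080 hr * 3600 = 49348.8000 s
D * t = 4.7600e-12 * 49348.8000 = 2.3490e-07
x = 2 * sqrt(D*t) = 2 * sqrt(2.3490e-07) = 9.6933e-04 m = 0.9693 mm


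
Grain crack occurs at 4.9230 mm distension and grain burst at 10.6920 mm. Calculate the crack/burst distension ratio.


Formula: Ratio = crack / burst
Substituting: Ratio = 4.9230 / 10.6920
Result: 0.4604


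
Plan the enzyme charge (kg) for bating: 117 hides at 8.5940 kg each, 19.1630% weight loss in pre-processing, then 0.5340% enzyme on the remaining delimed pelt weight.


Total_raw = N * avg_wt = 117 * 8.5940 = 1005.4980 kg
Substrate = Total_raw * (1 - loss/100) = 1005.4980 * (1 - 19.1630/100) = 812.8144 kg
Enzyme = Substrate * pct / 100 = 812.8144 * 0.5340 / 100 = 4.3404 kg


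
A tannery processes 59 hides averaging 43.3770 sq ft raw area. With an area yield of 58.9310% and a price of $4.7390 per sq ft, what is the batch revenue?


Raw_total = N * avg_area = 59 * 43.3770 = 2559.2430 sq ft
Finished = Raw_total * yield / 100 = 2559.2430 * 58.9310 / 100 = 1508.1875 sq ft
Value = Finished * price = 1508.1875 * 4.7390 = 7147.3005 $


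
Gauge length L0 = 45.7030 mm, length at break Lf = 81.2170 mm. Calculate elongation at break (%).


Formula: Elongation = (Lf - L0) / L0 * 100
Substituting: Elongation = (81.2170 - 45.7030) / 45.7030 * 100
Result: 77.7061 %


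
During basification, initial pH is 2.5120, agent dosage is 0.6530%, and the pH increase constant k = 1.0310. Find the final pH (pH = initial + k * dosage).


Formula: pH_final = pH_initial + k * base_pct
Substituting: pH_final = 2.5120 + 1.0310 * 0.6530
Result: 3.1852


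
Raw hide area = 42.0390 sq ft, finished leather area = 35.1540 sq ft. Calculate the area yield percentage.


Formula: Yield = finished / raw * 100
Substituting: Yield = 35.1540 / 42.0390 * 100
Result: 83.6224 %


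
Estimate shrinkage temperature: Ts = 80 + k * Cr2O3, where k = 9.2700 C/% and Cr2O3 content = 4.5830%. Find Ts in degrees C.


Formula: Ts = 80 + k * Cr2O3
Substituting: Ts = 80 + 9.2700 * 4.5830
Result: 122.4844 C


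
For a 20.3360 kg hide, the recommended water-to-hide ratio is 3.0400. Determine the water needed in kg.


Formula: Water = hide_weight * ratio
Substituting: Water = 20.3360 * 3.0400
Result: 61.8214 kg


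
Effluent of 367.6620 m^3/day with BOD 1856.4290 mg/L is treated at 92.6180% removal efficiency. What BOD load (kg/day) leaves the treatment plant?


Load_in = volume * conc / 1000 = 367.6620 * 1856.4290 / 1000 = 682.5384 kg/day
Removed = Load_in * eff / 100 = 682.5384 * 92.6180 / 100 = 632.1534 kg/day
Load_out = Load_in - Removed = 682.5384 - 632.1534 = 50.3850 kg/day


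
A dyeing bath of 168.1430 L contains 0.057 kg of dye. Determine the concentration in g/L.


Formula: Conc = dye_mass(kg) / volume(L) * 1000
Substituting: Conc = 0.057 / 168.1430 * 1000
Result: 0.3390 g/L


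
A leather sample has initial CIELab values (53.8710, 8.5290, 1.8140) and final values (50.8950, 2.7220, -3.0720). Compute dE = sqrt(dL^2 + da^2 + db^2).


dL = -2.9760, da = -5.8070, db = -4.8860
dE = sqrt((-2.9760)^2 + (-5.8070)^2 + (-4.8860)^2) = 8.1517


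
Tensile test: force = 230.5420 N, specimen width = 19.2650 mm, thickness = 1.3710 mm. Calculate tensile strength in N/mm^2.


Formula: TS = force / (width * thickness)
Substituting: TS = 230.5420 / (19.2650 * 1.3710)
Result: 8.7286 N/mm^2


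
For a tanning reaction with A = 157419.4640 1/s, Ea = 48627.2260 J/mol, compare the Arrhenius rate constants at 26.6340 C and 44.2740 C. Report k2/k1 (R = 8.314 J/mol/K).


T1 = 26.6340 + 273.15 = 299.7840 K; T2 = 44.2740 + 273.15 = 317.4240 K
k1 = A * exp(-Ea/(R*T1)) = 157419.4640 * exp(-48627.2260/(8.314*299.7840)) = 5.2954e-04 1/s
k2 = A * exp(-Ea/(R*T2)) = 157419.4640 * exp(-48627.2260/(8.314*317.4240)) = 0.00156593 1/s
k2/k1 = 0.00156593 / 5.2954e-04 = 2.9572


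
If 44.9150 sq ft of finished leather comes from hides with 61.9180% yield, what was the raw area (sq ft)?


Formula: raw = finished * 100 / yield
Substituting: raw = 44.9150 * 100 / 61.9180
Result: 72.5395 sq ft


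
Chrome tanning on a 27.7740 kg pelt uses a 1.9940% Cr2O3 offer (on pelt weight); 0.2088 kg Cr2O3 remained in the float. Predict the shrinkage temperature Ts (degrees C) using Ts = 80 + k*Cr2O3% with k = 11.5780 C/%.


Offered = pelt * offer_pct / 100 = 27.7740 * 1.9940 / 100 = 0.5538 kg
Uptake = offered - residual = 0.5538 - 0.2088 = 0.3450 kg
Cr2O3% on pelt = uptake / pelt * 100 = 0.3450 / 27.7740 * 100 = 1.2422 %
Ts = 80 + k * Cr2O3% = 80 + 11.5780 * 1.2422 = 94.3824 C


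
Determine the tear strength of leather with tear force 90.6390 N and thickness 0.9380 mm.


Formula: Tear strength = force / thickness
Substituting: Tear strength = 90.6390 / 0.9380
Result: 96.6301 N/mm


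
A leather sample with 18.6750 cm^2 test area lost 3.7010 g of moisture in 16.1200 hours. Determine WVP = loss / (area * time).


Formula: WVP = loss / (area * time)
Substituting: WVP = 3.7010 / (18.6750 * 16.1200)
Result: 0.012294 g/(cm^2*hr)


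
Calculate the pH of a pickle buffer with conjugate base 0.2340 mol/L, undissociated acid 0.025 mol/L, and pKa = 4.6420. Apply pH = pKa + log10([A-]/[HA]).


ratio = [A-] / [HA] = 0.2340 / 0.025 = 9.3600
log10(ratio) = 0.9713
pH = pKa + log10(ratio) = 4.6420 + 0.9713 = 5.6133


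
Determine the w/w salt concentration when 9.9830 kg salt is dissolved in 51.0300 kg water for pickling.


Formula: Conc = salt / (water + salt) * 100
Substituting: Conc = 9.9830 / (51.0300 + 9.9830) * 100
Result: 16.3621 %


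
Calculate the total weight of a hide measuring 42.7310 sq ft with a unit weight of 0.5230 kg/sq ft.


Formula: Weight = area * weight_per_sqft
Substituting: Weight = 42.7310 * 0.5230
Result: 22.3483 kg


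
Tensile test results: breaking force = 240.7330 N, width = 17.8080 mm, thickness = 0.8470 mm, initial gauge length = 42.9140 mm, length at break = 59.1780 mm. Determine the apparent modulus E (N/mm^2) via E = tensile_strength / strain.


TS = F / (w * t) = 240.7330 / (17.8080 * 0.8470) = 15.9602 N/mm^2
strain = (Lf - L0) / L0 = (59.1780 - 42.9140) / 42.9140 = 0.3790
E = TS / strain = 15.9602 / 0.3790 = 42.1123 N/mm^2


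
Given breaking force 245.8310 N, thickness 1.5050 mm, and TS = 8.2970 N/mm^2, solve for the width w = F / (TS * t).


Formula: w = F / (TS * t)
Substituting: w = 245.8310 / (8.2970 * 1.5050)
Result: 19.6870 mm


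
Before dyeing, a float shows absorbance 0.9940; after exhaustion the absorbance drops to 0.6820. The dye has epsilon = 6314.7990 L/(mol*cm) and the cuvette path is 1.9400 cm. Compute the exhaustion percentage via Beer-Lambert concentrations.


c_initial = A_i / (epsilon * l) = 0.9940 / (6314.7990 * 1.9400) = 8.1138e-05 mol/L
c_final = A_f / (epsilon * l) = 0.6820 / (6314.7990 * 1.9400) = 5.5670e-05 mol/L
Exhaustion = (c_initial - c_final) / c_initial * 100 = (8.1138e-05 - 5.5670e-05) / 8.1138e-05 * 100 = 31.3883 %


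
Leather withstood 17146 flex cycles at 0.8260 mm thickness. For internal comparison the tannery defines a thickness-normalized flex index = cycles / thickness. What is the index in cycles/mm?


Formula: Index = cycles / thickness
Substituting: Index = 17146 / 0.8260
Result: 20757.8692 cycles/mm


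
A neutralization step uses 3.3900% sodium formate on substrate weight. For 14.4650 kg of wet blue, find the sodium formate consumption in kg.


Formula: Neutralizer = substrate * pct / 100
Substituting: Neutralizer = 14.4650 * 3.3900 / 100
Result: 0.4904 kg


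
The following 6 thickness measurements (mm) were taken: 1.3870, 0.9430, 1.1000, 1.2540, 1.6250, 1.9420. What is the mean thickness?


Formula: Average = sum / n
Substituting: Average = 8.2510 / 6
Result: 1.3752 mm


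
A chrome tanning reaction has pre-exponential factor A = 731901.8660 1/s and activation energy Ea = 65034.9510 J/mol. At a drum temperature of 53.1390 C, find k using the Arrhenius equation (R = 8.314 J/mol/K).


T_K = T_C + 273.15 = 53.1390 + 273.15 = 326.2890 K
exponent = -Ea / (R * T_K) = -65034.9510 / (8.314 * 326.2890) = -23.9737
k = A * exp(exponent) = 731901.8660 * exp(-23.9737) = 2.8368e-05 1/s


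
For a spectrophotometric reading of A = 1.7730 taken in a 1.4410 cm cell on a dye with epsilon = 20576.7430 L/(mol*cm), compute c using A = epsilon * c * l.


Formula: c = A / (epsilon * l)
Substituting: c = 1.7730 / (20576.7430 * 1.4410)
Result: 5.9795e-05 mol/L


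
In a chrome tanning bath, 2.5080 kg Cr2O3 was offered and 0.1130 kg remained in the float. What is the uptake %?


Formula: Uptake = (offered - residual) / offered * 100
Substituting: Uptake = (2.5080 - 0.1130) / 2.5080 * 100
Result: 95.4944 %


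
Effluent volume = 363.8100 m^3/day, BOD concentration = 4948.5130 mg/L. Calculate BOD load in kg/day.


Formula: BOD_load = volume * conc / 1000
Substituting: BOD_load = 363.8100 * 4948.5130 / 1000
Result: 1800.3185 kg/day


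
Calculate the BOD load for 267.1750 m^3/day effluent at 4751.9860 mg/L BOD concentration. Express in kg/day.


Formula: BOD_load = volume * conc / 1000
Substituting: BOD_load = 267.1750 * 4751.9860 / 1000
Result: 1269.6119 kg/day


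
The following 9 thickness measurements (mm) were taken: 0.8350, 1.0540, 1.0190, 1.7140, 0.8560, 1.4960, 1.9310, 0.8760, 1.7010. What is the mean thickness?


Formula: Average = sum / n
Substituting: Average = 11.4820 / 9
Result: 1.2758 mm


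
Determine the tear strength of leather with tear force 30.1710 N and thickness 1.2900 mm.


Formula: Tear strength = force / thickness
Substituting: Tear strength = 30.1710 / 1.2900
Result: 23.3884 N/mm


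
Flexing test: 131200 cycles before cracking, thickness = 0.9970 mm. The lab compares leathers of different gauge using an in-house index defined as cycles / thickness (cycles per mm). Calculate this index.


Formula: Index = cycles / thickness
Substituting: Index = 131200 / 0.9970
Result: 131594.7844 cycles/mm


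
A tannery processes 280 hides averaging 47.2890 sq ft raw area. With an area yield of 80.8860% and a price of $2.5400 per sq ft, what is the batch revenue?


Raw_total = N * avg_area = 280 * 47.2890 = 13240.9200 sq ft
Finished = Raw_total * yield / 100 = 13240.9200 * 80.8860 / 100 = 10710.0506 sq ft
Value = Finished * price = 10710.0506 * 2.5400 = 27203.5284 $


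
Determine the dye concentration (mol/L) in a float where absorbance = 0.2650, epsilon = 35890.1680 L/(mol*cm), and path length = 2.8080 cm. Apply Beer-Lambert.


Formula: c = A / (epsilon * l)
Substituting: c = 0.2650 / (35890.1680 * 2.8080)
Result: 2.6295e-06 mol/L


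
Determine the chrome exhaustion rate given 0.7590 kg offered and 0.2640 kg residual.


Formula: Uptake = (offered - residual) / offered * 100
Substituting: Uptake = (0.7590 - 0.2640) / 0.7590 * 100
Result: 65.2174 %


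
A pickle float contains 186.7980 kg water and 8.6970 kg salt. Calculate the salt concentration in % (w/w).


Formula: Conc = salt / (water + salt) * 100
Substituting: Conc = 8.6970 / (186.7980 + 8.6970) * 100
Result: 4.4487 %


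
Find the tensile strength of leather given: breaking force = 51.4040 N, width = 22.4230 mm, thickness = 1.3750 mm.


Formula: TS = force / (width * thickness)
Substituting: TS = 51.4040 / (22.4230 * 1.3750)
Result: 1.6672 N/mm^2


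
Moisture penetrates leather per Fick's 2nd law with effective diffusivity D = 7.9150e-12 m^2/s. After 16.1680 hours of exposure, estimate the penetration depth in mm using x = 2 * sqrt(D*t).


t = 16.1680 hr * 3600 = 58204.8000 s
D * t = 7.9150e-12 * 58204.8000 = 4.6069e-07
x = 2 * sqrt(D*t) = 2 * sqrt(4.6069e-07) = 0.00135748 m = 1.3575 mm


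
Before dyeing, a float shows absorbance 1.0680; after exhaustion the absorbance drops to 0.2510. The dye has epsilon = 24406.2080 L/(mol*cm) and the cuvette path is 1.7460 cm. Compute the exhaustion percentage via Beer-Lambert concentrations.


c_initial = A_i / (epsilon * l) = 1.0680 / (24406.2080 * 1.7460) = 2.5063e-05 mol/L
c_final = A_f / (epsilon * l) = 0.2510 / (24406.2080 * 1.7460) = 5.8902e-06 mol/L
Exhaustion = (c_initial - c_final) / c_initial * 100 = (2.5063e-05 - 5.8902e-06) / 2.5063e-05 * 100 = 76.4981 %
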